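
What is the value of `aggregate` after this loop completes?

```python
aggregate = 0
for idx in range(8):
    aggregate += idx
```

Sum of 0 to 7 = 28
`aggregate` takes the values: 0 → 1 → 3 → 6 → 10 → 15 → 21 → 28

Answer: 28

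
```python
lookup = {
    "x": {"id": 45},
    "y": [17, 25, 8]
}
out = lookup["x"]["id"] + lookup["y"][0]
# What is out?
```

Trace:
`lookup = { ...` → lookup = {'x': {'id': 45}, 'y': [17, 25, 8]}
`out = lookup["x"]["id"] + lookup["y"][0]` → out = 62
So out = 62

Answer: 62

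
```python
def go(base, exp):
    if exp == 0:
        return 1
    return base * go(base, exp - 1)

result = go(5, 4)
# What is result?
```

go(5, 4) = 5 * 5 * 5 * 5 = 625

Answer: 625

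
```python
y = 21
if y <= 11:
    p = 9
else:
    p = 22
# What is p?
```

Trace:
`y = 21` → y = 21
`if y <= 11: ...` → y <= 11 is False, take else branch → p = 22
So p = 22

Answer: 22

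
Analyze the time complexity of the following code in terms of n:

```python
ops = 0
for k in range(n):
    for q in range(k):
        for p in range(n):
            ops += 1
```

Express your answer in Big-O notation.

Each loop level contributes: n × n × n. Multiplying the contributions gives O(n^3).

Answer: O(n^3)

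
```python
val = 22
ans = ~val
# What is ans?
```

Trace:
`val = 22` → val = 22
`ans = ~val` → ans = -23
So ans = -23

Answer: -23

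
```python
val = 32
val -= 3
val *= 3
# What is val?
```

Trace:
`val = 32` → val = 32
`val -= 3` → val = 29
`val *= 3` → val = 87
So val = 87

Answer: 87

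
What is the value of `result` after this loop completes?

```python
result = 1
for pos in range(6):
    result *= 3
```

3^6 = 729
`result` takes the values: 1 → 3 → 9 → 27 → 81 → 243 → 729

Answer: 729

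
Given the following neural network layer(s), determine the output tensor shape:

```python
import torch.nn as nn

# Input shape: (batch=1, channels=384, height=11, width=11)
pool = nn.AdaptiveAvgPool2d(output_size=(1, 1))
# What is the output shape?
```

Input: (1, 384, 11, 11) -> Output: (1, 384, 1, 1)

Answer: (1, 384, 1, 1)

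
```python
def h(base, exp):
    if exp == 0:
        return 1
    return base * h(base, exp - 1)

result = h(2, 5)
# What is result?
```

h(2, 5) = 2 * 2 * 2 * 2 * 2 = 32

Answer: 32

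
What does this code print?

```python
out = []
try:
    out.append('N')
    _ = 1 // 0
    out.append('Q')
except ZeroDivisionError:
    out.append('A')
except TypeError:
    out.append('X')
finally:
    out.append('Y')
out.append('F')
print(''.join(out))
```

Execution trace: 'N' (try body) → 'A' (except ZeroDivisionError) → 'Y' (finally) → 'F' (after the try/except). Output: NAYF

Answer: NAYF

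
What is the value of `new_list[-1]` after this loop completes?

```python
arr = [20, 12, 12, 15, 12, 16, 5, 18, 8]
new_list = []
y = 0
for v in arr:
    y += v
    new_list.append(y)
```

Cumulative sum ends at 118
`new_list` takes the values: [] → [20] → [20, 32] → [20, 32, 44] → [20, 32, 44, 59] → [20, 32, 44, 59, 71] → [20, 32, 44, 59, 71, 87] → [20, 32, 44, 59, 71, 87, 92] → [20, 32, 44, 59, 71, 87, 92, 110] → [20, 32, 44, 59, 71, 87, 92, 110, 118]
So `new_list[-1]` = 118

Answer: 118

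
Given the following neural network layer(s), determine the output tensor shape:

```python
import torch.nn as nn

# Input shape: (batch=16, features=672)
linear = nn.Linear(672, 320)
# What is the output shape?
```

Input: (16, 672) -> Output: (16, 320)

Answer: (16, 320)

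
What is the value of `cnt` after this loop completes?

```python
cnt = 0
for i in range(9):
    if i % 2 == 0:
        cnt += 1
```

Count numbers divisible by 2 in range(9)
`cnt` takes the values: 0 → 1 → 2 → 3 → 4 → 5

Answer: 5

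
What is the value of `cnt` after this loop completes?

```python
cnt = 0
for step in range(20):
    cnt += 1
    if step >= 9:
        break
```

Loop breaks when step reaches 9, cnt is 10
`cnt` takes the values: 0 → 1 → 2 → 3 → 4 → 5 → 6 → 7 → 8 → 9 → 10

Answer: 10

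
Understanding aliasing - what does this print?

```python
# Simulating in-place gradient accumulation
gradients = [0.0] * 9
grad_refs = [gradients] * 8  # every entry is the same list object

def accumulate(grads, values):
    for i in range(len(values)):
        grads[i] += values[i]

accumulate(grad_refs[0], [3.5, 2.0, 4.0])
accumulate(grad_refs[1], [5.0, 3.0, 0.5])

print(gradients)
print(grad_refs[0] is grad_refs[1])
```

Key concept: gradient accumulation aliasing.
Step by step:
`gradients = [0.0] * 9` → gradients = [0.0, 0.0, 0.0, 0.0, 0.0, 0.0, 0.0, 0.0, 0.0]
`grad_refs = [gradients] * 8` → grad_refs = [[0.0, 0.0, 0.0, 0.0, 0.0, 0.0, 0.0, 0.0, 0.0], [0.0, 0.0, 0.0, 0.0, 0.0, 0.0, 0.0, 0.0, 0.0], [0.0, 0.0, 0.0, 0.0, 0.0, 0.0, 0.0, 0.0, 0.0], [0.0, 0.0, 0.0, 0.0, 0.0, 0.0, 0.0, 0.0, 0.0], [0.0, 0.0, 0.0, 0.0, 0.0, 0.0, 0.0, 0.0, 0.0], [0.0, 0.0, 0.0, 0.0, 0.0, 0.0, 0.0, 0.0, 0.0], [0.0, 0.0, 0.0, 0.0, 0.0, 0.0, 0.0, 0.0, 0.0], [0.0, 0.0, 0.0, 0.0, 0.0, 0.0, 0.0, 0.0, 0.0]]
`accumulate(grad_refs[0], [3.5, 2.0, 4.0])` → gradients = [3.5, 2.0, 4.0, 0.0, 0.0, 0.0, 0.0, 0.0, 0.0]; grad_refs = [[3.5, 2.0, 4.0, 0.0, 0.0, 0.0, 0.0, 0.0, 0.0], [3.5, 2.0, 4.0, 0.0, 0.0, 0.0, 0.0, 0.0, 0.0], [3.5, 2.0, 4.0, 0.0, 0.0, 0.0, 0.0, 0.0, 0.0], [3.5, 2.0, 4.0, 0.0, 0.0, 0.0, 0.0, 0.0, 0.0], [3.5, 2.0, 4.0, 0.0, 0.0, 0.0, 0.0, 0.0, 0.0], [3.5, 2.0, 4.0, 0.0, 0.0, 0.0, 0.0, 0.0, 0.0], [3.5, 2.0, 4.0, 0.0, 0.0, 0.0, 0.0, 0.0, 0.0], [3.5, 2.0, 4.0, 0.0, 0.0, 0.0, 0.0, 0.0, 0.0]]
`accumulate(grad_refs[1], [5.0, 3.0, 0.5])` → gradients = [8.5, 5.0, 4.5, 0.0, 0.0, 0.0, 0.0, 0.0, 0.0]; grad_refs = [[8.5, 5.0, 4.5, 0.0, 0.0, 0.0, 0.0, 0.0, 0.0], [8.5, 5.0, 4.5, 0.0, 0.0, 0.0, 0.0, 0.0, 0.0], [8.5, 5.0, 4.5, 0.0, 0.0, 0.0, 0.0, 0.0, 0.0], [8.5, 5.0, 4.5, 0.0, 0.0, 0.0, 0.0, 0.0, 0.0], [8.5, 5.0, 4.5, 0.0, 0.0, 0.0, 0.0, 0.0, 0.0], [8.5, 5.0, 4.5, 0.0, 0.0, 0.0, 0.0, 0.0, 0.0], [8.5, 5.0, 4.5, 0.0, 0.0, 0.0, 0.0, 0.0, 0.0], [8.5, 5.0, 4.5, 0.0, 0.0, 0.0, 0.0, 0.0, 0.0]]
`print(gradients)` → prints [8.5, 5.0, 4.5, 0.0, 0.0, 0.0, 0.0, 0.0, 0.0]
`print(grad_refs[0] is grad_refs[1])` → prints True

Answer:
[8.5, 5.0, 4.5, 0.0, 0.0, 0.0, 0.0, 0.0, 0.0]
True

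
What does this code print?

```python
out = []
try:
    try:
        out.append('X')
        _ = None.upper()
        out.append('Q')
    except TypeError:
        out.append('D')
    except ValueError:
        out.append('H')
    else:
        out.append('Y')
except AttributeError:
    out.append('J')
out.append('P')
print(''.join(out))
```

Execution trace: 'X' (try body) → 'J' (outer except AttributeError) → 'P' (after the try/except). Output: XJP

Answer: XJP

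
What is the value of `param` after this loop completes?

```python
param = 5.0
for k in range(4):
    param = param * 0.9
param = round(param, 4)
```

Exponential decay: 5.0 * 0.9^4
`param` takes the values: 5.0 → 4.5 → 4.05 → 3.645 → 3.2805

Answer: 3.2805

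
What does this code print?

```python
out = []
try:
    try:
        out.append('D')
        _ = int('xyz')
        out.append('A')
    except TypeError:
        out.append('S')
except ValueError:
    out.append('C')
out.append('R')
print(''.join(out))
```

Execution trace: 'D' (try body) → 'C' (outer except ValueError) → 'R' (after the try/except). Output: DCR

Answer: DCR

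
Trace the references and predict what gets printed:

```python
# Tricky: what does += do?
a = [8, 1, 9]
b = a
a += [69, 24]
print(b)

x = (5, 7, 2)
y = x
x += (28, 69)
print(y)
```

Key concept: += behavior differs for mutable vs immutable.
Step by step:
`a = [8, 1, 9]` → a = [8, 1, 9]
`b = a` → b = [8, 1, 9] (same object as a)
`a += [69, 24]` → a = [8, 1, 9, 69, 24] (same object as b); b = [8, 1, 9, 69, 24] (same object as a)
`print(b)` → prints [8, 1, 9, 69, 24]
`x = (5, 7, 2)` → x = (5, 7, 2)
`y = x` → y = (5, 7, 2)
`x += (28, 69)` → x = (5, 7, 2, 28, 69)
`print(y)` → prints (5, 7, 2)

Answer:
[8, 1, 9, 69, 24]
(5, 7, 2)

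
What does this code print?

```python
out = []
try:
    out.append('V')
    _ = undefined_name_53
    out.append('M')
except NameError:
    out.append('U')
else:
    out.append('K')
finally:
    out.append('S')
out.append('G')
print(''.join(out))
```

Execution trace: 'V' (try body) → 'U' (except NameError) → 'S' (finally) → 'G' (after the try/except). Output: VUSG

Answer: VUSG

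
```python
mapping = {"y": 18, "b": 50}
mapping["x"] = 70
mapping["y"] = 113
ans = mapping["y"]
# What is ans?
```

Trace:
`mapping = {"y": 18, "b": 50}` → mapping = {'y': 18, 'b': 50}
`mapping["x"] = 70` → mapping = {'y': 18, 'b': 50, 'x': 70}
`mapping["y"] = 113` → mapping = {'y': 113, 'b': 50, 'x': 70}
`ans = mapping["y"]` → ans = 113
So ans = 113

Answer: 113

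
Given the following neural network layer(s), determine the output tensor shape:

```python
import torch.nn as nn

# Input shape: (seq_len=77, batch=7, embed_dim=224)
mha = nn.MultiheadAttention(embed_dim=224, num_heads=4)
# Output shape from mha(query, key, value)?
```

Input: (77, 7, 224) -> Output: (77, 7, 224)

Answer: (77, 7, 224)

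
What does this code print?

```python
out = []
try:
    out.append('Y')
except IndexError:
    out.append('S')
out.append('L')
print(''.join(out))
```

Execution trace: 'Y' (try body, no exception) → 'L' (after the try/except). Output: YL

Answer: YL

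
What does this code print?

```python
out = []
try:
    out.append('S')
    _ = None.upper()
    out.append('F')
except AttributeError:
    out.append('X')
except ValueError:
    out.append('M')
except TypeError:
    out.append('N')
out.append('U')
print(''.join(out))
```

Execution trace: 'S' (try body) → 'X' (except AttributeError) → 'U' (after the try/except). Output: SXU

Answer: SXU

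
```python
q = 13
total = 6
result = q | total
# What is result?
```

Trace:
`q = 13` → q = 13
`total = 6` → total = 6
`result = q | total` → result = 15
So result = 15

Answer: 15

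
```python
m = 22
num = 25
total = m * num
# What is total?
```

Trace:
`m = 22` → m = 22
`num = 25` → num = 25
`total = m * num` → total = 550
So total = 550

Answer: 550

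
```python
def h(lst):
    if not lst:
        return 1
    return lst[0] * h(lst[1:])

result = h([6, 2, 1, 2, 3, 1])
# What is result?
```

Product over [6, 2, 1, 2, 3, 1] = 6 * 2 * 1 * 2 * 3 * 1 = 72

Answer: 72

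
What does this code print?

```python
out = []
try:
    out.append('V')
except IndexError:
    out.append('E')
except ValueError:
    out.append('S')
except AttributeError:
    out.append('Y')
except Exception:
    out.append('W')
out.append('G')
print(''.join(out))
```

Execution trace: 'V' (try body, no exception) → 'G' (after the try/except). Output: VG

Answer: VG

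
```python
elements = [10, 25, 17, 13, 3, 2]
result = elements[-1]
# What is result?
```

Trace:
`elements = [10, 25, 17, 13, 3, 2]` → elements = [10, 25, 17, 13, 3, 2]
`result = elements[-1]` → result = 2
So result = 2

Answer: 2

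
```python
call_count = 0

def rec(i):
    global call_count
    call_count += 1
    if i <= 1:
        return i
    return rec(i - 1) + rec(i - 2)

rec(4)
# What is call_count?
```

Calls(i) = 1 + Calls(i-1) + Calls(i-2); Calls(0)=Calls(1)=1. For i=4 this gives 9.

Answer: 9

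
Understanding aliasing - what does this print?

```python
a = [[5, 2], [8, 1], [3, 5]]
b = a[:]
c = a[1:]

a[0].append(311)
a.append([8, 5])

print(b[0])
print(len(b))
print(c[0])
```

Key concept: slice with nested mutation.
Step by step:
`a = [[5, 2], [8, 1], [3, 5]]` → a = [[5, 2], [8, 1], [3, 5]]
`b = a[:]` → b = [[5, 2], [8, 1], [3, 5]]
`c = a[1:]` → c = [[8, 1], [3, 5]]
`a[0].append(311)` → a = [[5, 2, 311], [8, 1], [3, 5]]; b = [[5, 2, 311], [8, 1], [3, 5]]
`a.append([8, 5])` → a = [[5, 2, 311], [8, 1], [3, 5], [8, 5]]
`print(b[0])` → prints [5, 2, 311]
`print(len(b))` → prints 3
`print(c[0])` → prints [8, 1]

Answer:
[5, 2, 311]
3
[8, 1]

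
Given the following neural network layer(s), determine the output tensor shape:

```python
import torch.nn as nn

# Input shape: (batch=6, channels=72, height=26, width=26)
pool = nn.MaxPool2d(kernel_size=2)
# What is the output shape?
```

Input: (6, 72, 26, 26) -> Output: (6, 72, 13, 13)

Answer: (6, 72, 13, 13)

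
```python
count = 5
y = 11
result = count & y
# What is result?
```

Trace:
`count = 5` → count = 5
`y = 11` → y = 11
`result = count & y` → result = 1
So result = 1

Answer: 1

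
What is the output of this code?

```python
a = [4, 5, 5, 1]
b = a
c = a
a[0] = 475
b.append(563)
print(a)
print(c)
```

Key concept: multiple aliases.
Step by step:
`a = [4, 5, 5, 1]` → a = [4, 5, 5, 1]
`b = a` → b = [4, 5, 5, 1] (same object as a)
`c = a` → c = [4, 5, 5, 1] (same object as a, b)
`a[0] = 475` → a = [475, 5, 5, 1] (same object as b, c); b = [475, 5, 5, 1] (same object as a, c); c = [475, 5, 5, 1] (same object as a, b)
`b.append(563)` → a = [475, 5, 5, 1, 563] (same object as b, c); b = [475, 5, 5, 1, 563] (same object as a, c); c = [475, 5, 5, 1, 563] (same object as a, b)
`print(a)` → prints [475, 5, 5, 1, 563]
`print(c)` → prints [475, 5, 5, 1, 563]

Answer:
[475, 5, 5, 1, 563]
[475, 5, 5, 1, 563]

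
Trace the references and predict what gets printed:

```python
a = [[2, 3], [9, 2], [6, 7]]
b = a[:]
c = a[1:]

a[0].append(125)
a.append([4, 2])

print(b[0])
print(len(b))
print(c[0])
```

Key concept: slice with nested mutation.
Step by step:
`a = [[2, 3], [9, 2], [6, 7]]` → a = [[2, 3], [9, 2], [6, 7]]
`b = a[:]` → b = [[2, 3], [9, 2], [6, 7]]
`c = a[1:]` → c = [[9, 2], [6, 7]]
`a[0].append(125)` → a = [[2, 3, 125], [9, 2], [6, 7]]; b = [[2, 3, 125], [9, 2], [6, 7]]
`a.append([4, 2])` → a = [[2, 3, 125], [9, 2], [6, 7], [4, 2]]
`print(b[0])` → prints [2, 3, 125]
`print(len(b))` → prints 3
`print(c[0])` → prints [9, 2]

Answer:
[2, 3, 125]
3
[9, 2]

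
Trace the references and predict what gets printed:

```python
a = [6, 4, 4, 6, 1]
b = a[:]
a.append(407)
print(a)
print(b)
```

Key concept: slice [:] creates copy.
Step by step:
`a = [6, 4, 4, 6, 1]` → a = [6, 4, 4, 6, 1]
`b = a[:]` → b = [6, 4, 4, 6, 1]
`a.append(407)` → a = [6, 4, 4, 6, 1, 407]
`print(a)` → prints [6, 4, 4, 6, 1, 407]
`print(b)` → prints [6, 4, 4, 6, 1]

Answer:
[6, 4, 4, 6, 1, 407]
[6, 4, 4, 6, 1]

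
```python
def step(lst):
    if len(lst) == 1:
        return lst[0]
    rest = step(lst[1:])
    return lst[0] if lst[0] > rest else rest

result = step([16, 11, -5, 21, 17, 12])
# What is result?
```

Recursive max over [16, 11, -5, 21, 17, 12] = 21

Answer: 21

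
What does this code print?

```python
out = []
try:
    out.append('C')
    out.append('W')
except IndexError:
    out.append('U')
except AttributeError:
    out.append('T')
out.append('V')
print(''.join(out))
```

Execution trace: 'C' (try body) → 'W' (try body, no exception) → 'V' (after the try/except). Output: CWV

Answer: CWV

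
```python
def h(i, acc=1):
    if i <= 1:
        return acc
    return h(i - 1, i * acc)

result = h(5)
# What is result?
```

Accumulator trace (n, acc): (5, 1) -> (4, 5) -> (3, 20) -> (2, 60) -> (1, 120) -> return 120

Answer: 120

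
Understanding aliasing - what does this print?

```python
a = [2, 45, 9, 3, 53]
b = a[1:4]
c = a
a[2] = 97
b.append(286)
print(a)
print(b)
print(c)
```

Key concept: slice vs alias.
Step by step:
`a = [2, 45, 9, 3, 53]` → a = [2, 45, 9, 3, 53]
`b = a[1:4]` → b = [45, 9, 3]
`c = a` → c = [2, 45, 9, 3, 53] (same object as a)
`a[2] = 97` → a = [2, 45, 97, 3, 53] (same object as c); c = [2, 45, 97, 3, 53] (same object as a)
`b.append(286)` → b = [45, 9, 3, 286]
`print(a)` → prints [2, 45, 97, 3, 53]
`print(b)` → prints [45, 9, 3, 286]
`print(c)` → prints [2, 45, 97, 3, 53]

Answer:
[2, 45, 97, 3, 53]
[45, 9, 3, 286]
[2, 45, 97, 3, 53]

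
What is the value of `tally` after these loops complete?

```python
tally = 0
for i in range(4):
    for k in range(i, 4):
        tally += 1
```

Upper triangle: 4 + 3 + ... + 1
`tally` takes the values: 0 → 1 → 2 → 3 → 4 → 5 → 6 → 7 → 8 → 9 → 10

Answer: 10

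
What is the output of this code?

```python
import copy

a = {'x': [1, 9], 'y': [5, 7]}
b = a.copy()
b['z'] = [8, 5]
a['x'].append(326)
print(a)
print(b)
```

Key concept: shallow copy of dict with mutable values.
Step by step:
`a = {'x': [1, 9], 'y': [5, 7]}` → a = {'x': [1, 9], 'y': [5, 7]}
`b = a.copy()` → b = {'x': [1, 9], 'y': [5, 7]}
`b['z'] = [8, 5]` → b = {'x': [1, 9], 'y': [5, 7], 'z': [8, 5]}
`a['x'].append(326)` → a = {'x': [1, 9, 326], 'y': [5, 7]}; b = {'x': [1, 9, 326], 'y': [5, 7], 'z': [8, 5]}
`print(a)` → prints {'x': [1, 9, 326], 'y': [5, 7]}
`print(b)` → prints {'x': [1, 9, 326], 'y': [5, 7], 'z': [8, 5]}

Answer:
{'x': [1, 9, 326], 'y': [5, 7]}
{'x': [1, 9, 326], 'y': [5, 7], 'z': [8, 5]}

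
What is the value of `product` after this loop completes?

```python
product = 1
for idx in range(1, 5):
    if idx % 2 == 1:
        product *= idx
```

Product of odd numbers 1 to 4
`product` takes the values: 1 → 3

Answer: 3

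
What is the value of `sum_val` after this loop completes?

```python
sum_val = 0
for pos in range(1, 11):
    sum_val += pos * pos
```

Sum of squares 1² to 10² = 385
`sum_val` takes the values: 0 → 1 → 5 → 14 → 30 → 55 → 91 → 140 → 204 → 285 → 385

Answer: 385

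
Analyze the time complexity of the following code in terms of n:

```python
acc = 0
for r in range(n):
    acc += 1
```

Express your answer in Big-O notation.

Each loop level contributes: n. Multiplying the contributions gives O(n).

Answer: O(n)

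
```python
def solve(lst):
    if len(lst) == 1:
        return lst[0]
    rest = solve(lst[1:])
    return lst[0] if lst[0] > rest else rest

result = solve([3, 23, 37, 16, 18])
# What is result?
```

Recursive max over [3, 23, 37, 16, 18] = 37

Answer: 37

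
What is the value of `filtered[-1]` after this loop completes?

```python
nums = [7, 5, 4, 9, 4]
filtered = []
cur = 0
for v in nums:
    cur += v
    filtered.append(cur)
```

Cumulative sum ends at 29
`filtered` takes the values: [] → [7] → [7, 12] → [7, 12, 16] → [7, 12, 16, 25] → [7, 12, 16, 25, 29]
So `filtered[-1]` = 29

Answer: 29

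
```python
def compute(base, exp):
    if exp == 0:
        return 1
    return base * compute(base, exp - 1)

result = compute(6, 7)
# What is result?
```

compute(6, 7) = 6 * 6 * 6 * 6 * 6 * 6 * 6 = 279936

Answer: 279936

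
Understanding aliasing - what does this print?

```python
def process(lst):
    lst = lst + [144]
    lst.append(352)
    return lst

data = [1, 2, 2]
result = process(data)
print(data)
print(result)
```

Key concept: rebinding parameter vs mutation.
Step by step:
`data = [1, 2, 2]` → data = [1, 2, 2]
`result = process(data)` → result = [1, 2, 2, 144, 352]
`print(data)` → prints [1, 2, 2]
`print(result)` → prints [1, 2, 2, 144, 352]

Answer:
[1, 2, 2]
[1, 2, 2, 144, 352]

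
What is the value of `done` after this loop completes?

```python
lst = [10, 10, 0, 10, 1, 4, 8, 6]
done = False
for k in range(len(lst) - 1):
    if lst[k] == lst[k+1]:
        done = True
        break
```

Check consecutive duplicates in [10, 10, 0, 10, 1, 4, 8, 6]
`done` takes the values: False → True

Answer: True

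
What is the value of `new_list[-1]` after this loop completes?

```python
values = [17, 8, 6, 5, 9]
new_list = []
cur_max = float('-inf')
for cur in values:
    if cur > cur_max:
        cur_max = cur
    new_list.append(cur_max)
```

Running max ends at 17
`new_list` takes the values: [] → [17] → [17, 17] → [17, 17, 17] → [17, 17, 17, 17] → [17, 17, 17, 17, 17]
So `new_list[-1]` = 17

Answer: 17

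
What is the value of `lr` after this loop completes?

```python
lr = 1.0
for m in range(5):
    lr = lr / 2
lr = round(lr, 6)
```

Halving LR 5 times: 1 / 2^5
`lr` takes the values: 1.0 → 0.5 → 0.25 → 0.125 → 0.0625 → 0.03125

Answer: 0.03125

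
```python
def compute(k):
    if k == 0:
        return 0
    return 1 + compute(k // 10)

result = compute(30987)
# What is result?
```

Count of digits of 30987: 5

Answer: 5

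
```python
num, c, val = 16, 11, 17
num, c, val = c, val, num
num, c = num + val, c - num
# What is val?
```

Trace:
`num, c, val = 16, 11, 17` → num = 16; c = 11; val = 17
`num, c, val = c, val, num` → num = 11; c = 17; val = 16
`num, c = num + val, c - num` → num = 27; c = 6
So val = 16

Answer: 16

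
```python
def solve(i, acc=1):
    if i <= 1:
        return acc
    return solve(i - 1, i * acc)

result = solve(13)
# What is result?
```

Accumulator trace (n, acc): (13, 1) -> (12, 13) -> (11, 156) -> (10, 1716) -> (9, 17160) -> (8, 154440) -> (7, 1235520) -> (6, 8648640) -> (5, 51891840) -> (4, 259459200) -> (3, 1037836800) -> (2, 3113510400) -> (1, 6227020800) -> return 6227020800

Answer: 6227020800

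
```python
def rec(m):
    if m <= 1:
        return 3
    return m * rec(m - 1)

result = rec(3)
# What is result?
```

rec(3) = 3 * 2 * 3 = 18

Answer: 18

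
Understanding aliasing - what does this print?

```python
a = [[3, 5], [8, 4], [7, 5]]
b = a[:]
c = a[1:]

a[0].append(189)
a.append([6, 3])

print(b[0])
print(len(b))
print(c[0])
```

Key concept: slice with nested mutation.
Step by step:
`a = [[3, 5], [8, 4], [7, 5]]` → a = [[3, 5], [8, 4], [7, 5]]
`b = a[:]` → b = [[3, 5], [8, 4], [7, 5]]
`c = a[1:]` → c = [[8, 4], [7, 5]]
`a[0].append(189)` → a = [[3, 5, 189], [8, 4], [7, 5]]; b = [[3, 5, 189], [8, 4], [7, 5]]
`a.append([6, 3])` → a = [[3, 5, 189], [8, 4], [7, 5], [6, 3]]
`print(b[0])` → prints [3, 5, 189]
`print(len(b))` → prints 3
`print(c[0])` → prints [8, 4]

Answer:
[3, 5, 189]
3
[8, 4]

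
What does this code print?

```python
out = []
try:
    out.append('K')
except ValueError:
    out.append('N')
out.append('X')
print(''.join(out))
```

Execution trace: 'K' (try body, no exception) → 'X' (after the try/except). Output: KX

Answer: KX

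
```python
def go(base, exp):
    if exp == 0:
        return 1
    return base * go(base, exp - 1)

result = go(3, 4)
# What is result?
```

go(3, 4) = 3 * 3 * 3 * 3 = 81

Answer: 81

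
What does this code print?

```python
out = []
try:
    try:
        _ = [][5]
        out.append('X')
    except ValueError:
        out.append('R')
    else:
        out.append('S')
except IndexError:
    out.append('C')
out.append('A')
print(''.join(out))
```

Execution trace: 'C' (outer except IndexError) → 'A' (after the try/except). Output: CA

Answer: CA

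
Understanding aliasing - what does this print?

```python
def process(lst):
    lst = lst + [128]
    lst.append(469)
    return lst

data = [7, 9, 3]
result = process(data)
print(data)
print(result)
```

Key concept: rebinding parameter vs mutation.
Step by step:
`data = [7, 9, 3]` → data = [7, 9, 3]
`result = process(data)` → result = [7, 9, 3, 128, 469]
`print(data)` → prints [7, 9, 3]
`print(result)` → prints [7, 9, 3, 128, 469]

Answer:
[7, 9, 3]
[7, 9, 3, 128, 469]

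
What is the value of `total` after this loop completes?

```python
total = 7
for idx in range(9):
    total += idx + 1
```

Start at 7, add 1 to 9 = 52
`total` takes the values: 7 → 8 → 10 → 13 → 17 → 22 → 28 → 35 → 43 → 52

Answer: 52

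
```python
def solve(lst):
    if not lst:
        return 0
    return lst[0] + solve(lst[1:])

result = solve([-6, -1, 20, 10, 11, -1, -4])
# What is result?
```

(-6) + (-1) + 20 + 10 + 11 + (-1) + (-4) + 0 = 29

Answer: 29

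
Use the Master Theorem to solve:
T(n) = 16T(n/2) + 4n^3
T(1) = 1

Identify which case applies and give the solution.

a=16, b=2, f(n)=4n^3. log_2(16) = 4. Since c=3 < 4, Case 1 applies: T(n) = Θ(n^log_b(a)) = O(n^4).

Answer: O(n^4) - Case 1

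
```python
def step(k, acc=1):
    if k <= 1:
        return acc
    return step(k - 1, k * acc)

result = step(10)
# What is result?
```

Accumulator trace (n, acc): (10, 1) -> (9, 10) -> (8, 90) -> (7, 720) -> (6, 5040) -> (5, 30240) -> (4, 151200) -> (3, 604800) -> (2, 1814400) -> (1, 3628800) -> return 3628800

Answer: 3628800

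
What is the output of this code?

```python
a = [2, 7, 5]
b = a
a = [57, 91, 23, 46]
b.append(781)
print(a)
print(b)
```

Key concept: rebinding vs mutation: a is rebound to a new list, b still points at the original.
Step by step:
`a = [2, 7, 5]` → a = [2, 7, 5]
`b = a` → b = [2, 7, 5] (same object as a)
`a = [57, 91, 23, 46]` → a = [57, 91, 23, 46]
`b.append(781)` → b = [2, 7, 5, 781]
`print(a)` → prints [57, 91, 23, 46]
`print(b)` → prints [2, 7, 5, 781]

Answer:
[57, 91, 23, 46]
[2, 7, 5, 781]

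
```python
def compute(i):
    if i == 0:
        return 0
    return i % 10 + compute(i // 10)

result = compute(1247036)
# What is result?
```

Sum of digits of 1247036: 6 + 3 + 0 + 7 + 4 + 2 + 1 = 23

Answer: 23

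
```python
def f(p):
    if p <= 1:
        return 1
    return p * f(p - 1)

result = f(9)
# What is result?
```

f(9) = 9 * 8 * 7 * 6 * 5 * 4 * 3 * 2 * 1 = 362880

Answer: 362880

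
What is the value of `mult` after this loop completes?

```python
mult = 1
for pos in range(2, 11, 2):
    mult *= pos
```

Product of even numbers 2 to 10
`mult` takes the values: 1 → 2 → 8 → 48 → 384 → 3840

Answer: 3840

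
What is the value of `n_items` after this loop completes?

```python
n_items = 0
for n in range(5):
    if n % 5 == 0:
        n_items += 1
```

Count numbers divisible by 5 in range(5)
`n_items` takes the values: 0 → 1

Answer: 1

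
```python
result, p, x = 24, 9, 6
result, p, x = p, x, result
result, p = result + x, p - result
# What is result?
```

Trace:
`result, p, x = 24, 9, 6` → result = 24; p = 9; x = 6
`result, p, x = p, x, result` → result = 9; p = 6; x = 24
`result, p = result + x, p - result` → result = 33; p = -3
So result = 33

Answer: 33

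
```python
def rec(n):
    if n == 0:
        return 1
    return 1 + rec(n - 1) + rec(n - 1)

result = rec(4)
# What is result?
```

rec(n) = 1 + 2·rec(n-1), rec(0)=1. Closed form: (1+1)·2^4 - 1 = 31.

Answer: 31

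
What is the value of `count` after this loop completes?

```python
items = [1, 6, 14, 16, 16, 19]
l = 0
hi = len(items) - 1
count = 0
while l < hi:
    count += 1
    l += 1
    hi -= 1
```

Iterations until pointers meet (list length 6)
`count` takes the values: 0 → 1 → 2 → 3

Answer: 3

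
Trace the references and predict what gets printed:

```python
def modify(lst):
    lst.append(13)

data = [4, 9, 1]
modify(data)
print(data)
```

Key concept: function modifies passed list.
Step by step:
`data = [4, 9, 1]` → data = [4, 9, 1]
`modify(data)` → data = [4, 9, 1, 13]
`print(data)` → prints [4, 9, 1, 13]

Answer: [4, 9, 1, 13]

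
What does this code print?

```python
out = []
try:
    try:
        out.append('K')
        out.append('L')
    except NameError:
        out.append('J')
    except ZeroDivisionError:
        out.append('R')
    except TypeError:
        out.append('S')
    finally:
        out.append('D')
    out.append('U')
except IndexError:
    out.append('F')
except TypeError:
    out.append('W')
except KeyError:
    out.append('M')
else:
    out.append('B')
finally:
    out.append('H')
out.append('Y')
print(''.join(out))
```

Execution trace: 'K' (inner try body) → 'L' (inner try body, no exception) → 'D' (inner finally) → 'U' (try body, no exception) → 'B' (else) → 'H' (finally) → 'Y' (after the try/except). Output: KLDUBHY

Answer: KLDUBHY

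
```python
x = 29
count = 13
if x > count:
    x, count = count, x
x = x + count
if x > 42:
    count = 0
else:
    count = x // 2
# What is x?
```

Trace:
`x = 29` → x = 29
`count = 13` → count = 13
`if x > count: ...` → x > count is True → x = 13; count = 29
`x = x + count` → x = 42
`if x > 42: ...` → x > 42 is False, take else branch → count = 21
So x = 42

Answer: 42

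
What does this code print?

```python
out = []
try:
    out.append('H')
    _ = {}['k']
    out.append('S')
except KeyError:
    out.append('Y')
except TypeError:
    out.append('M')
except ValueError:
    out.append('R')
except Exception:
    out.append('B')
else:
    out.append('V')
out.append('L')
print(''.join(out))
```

Execution trace: 'H' (try body) → 'Y' (except KeyError) → 'L' (after the try/except). Output: HYL

Answer: HYL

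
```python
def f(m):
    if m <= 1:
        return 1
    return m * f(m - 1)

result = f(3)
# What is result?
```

f(3) = 3 * 2 * 1 = 6

Answer: 6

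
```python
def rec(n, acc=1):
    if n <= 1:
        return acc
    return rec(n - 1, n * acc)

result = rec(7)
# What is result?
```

Accumulator trace (n, acc): (7, 1) -> (6, 7) -> (5, 42) -> (4, 210) -> (3, 840) -> (2, 2520) -> (1, 5040) -> return 5040

Answer: 5040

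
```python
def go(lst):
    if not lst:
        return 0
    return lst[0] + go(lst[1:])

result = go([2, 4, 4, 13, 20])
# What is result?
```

2 + 4 + 4 + 13 + 20 + 0 = 43

Answer: 43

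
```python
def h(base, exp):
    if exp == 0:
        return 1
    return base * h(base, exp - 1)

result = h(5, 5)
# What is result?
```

h(5, 5) = 5 * 5 * 5 * 5 * 5 = 3125

Answer: 3125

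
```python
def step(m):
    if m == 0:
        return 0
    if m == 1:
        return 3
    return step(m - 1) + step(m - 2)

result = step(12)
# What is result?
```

Build up from base cases: step(0)=0, step(1)=3, step(2)=3, step(3)=6, step(4)=9, step(5)=15, step(6)=24, ..., step(12)=432

Answer: 432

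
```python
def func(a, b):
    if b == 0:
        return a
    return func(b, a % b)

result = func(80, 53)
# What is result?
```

func(80, 53) -> func(53, 27) -> func(27, 26) -> func(26, 1) -> func(1, 0) -> 1

Answer: 1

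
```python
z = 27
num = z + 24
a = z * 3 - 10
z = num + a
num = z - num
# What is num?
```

Trace:
`z = 27` → z = 27
`num = z + 24` → num = 51
`a = z * 3 - 10` → a = 71
`z = num + a` → z = 122
`num = z - num` → num = 71
So num = 71

Answer: 71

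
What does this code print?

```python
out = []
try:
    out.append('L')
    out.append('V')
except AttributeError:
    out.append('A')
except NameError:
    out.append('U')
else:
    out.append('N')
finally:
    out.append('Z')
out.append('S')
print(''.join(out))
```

Execution trace: 'L' (try body) → 'V' (try body, no exception) → 'N' (else) → 'Z' (finally) → 'S' (after the try/except). Output: LVNZS

Answer: LVNZS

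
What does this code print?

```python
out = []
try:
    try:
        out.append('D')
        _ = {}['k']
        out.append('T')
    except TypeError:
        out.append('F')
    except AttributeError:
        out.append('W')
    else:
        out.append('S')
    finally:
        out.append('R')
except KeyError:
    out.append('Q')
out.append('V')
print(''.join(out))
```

Execution trace: 'D' (try body) → 'R' (finally) → 'Q' (outer except KeyError) → 'V' (after the try/except). Output: DRQV

Answer: DRQV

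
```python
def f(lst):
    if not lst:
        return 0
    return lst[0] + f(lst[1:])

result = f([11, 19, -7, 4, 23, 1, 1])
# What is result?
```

11 + 19 + (-7) + 4 + 23 + 1 + 1 + 0 = 52

Answer: 52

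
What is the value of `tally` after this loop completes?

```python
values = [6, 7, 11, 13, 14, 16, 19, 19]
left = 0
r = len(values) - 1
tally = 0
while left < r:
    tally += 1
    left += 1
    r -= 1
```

Iterations until pointers meet (list length 8)
`tally` takes the values: 0 → 1 → 2 → 3 → 4

Answer: 4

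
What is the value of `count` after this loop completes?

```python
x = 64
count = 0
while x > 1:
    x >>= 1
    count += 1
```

Count right shifts until 1
`count` takes the values: 0 → 1 → 2 → 3 → 4 → 5 → 6

Answer: 6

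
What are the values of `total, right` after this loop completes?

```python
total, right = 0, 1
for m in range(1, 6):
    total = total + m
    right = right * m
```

Sum and factorial of 1 to 5
`total, right` takes the values: (0, 1) → (1, 1) → (3, 1) → (3, 2) → (6, 2) → (6, 6) → (10, 6) → (10, 24) → (15, 24) → (15, 120)

Answer: 15, 120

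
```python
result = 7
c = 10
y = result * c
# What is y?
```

Trace:
`result = 7` → result = 7
`c = 10` → c = 10
`y = result * c` → y = 70
So y = 70

Answer: 70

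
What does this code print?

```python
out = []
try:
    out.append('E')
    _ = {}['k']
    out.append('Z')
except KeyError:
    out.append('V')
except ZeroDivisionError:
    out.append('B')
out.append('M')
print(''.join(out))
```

Execution trace: 'E' (try body) → 'V' (except KeyError) → 'M' (after the try/except). Output: EVM

Answer: EVM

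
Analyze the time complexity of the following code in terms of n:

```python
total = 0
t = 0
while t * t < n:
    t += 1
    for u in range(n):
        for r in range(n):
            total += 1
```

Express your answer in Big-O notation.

Each loop level contributes: √n × n × n. Multiplying the contributions gives O(n^2√n).

Answer: O(n^2√n)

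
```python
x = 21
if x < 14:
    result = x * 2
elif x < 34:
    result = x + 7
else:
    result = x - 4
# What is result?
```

Trace:
`x = 21` → x = 21
`if x < 14: ...` → x < 14 is False, x < 34 is True → result = 28
So result = 28

Answer: 28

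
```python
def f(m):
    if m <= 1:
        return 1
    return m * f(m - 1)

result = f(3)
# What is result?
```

f(3) = 3 * 2 * 1 = 6

Answer: 6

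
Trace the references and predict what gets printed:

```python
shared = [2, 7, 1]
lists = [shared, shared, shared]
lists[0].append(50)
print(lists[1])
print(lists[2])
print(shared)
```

Key concept: list of same reference.
Step by step:
`shared = [2, 7, 1]` → shared = [2, 7, 1]
`lists = [shared, shared, shared]` → lists = [[2, 7, 1], [2, 7, 1], [2, 7, 1]]
`lists[0].append(50)` → shared = [2, 7, 1, 50]; lists = [[2, 7, 1, 50], [2, 7, 1, 50], [2, 7, 1, 50]]
`print(lists[1])` → prints [2, 7, 1, 50]
`print(lists[2])` → prints [2, 7, 1, 50]
`print(shared)` → prints [2, 7, 1, 50]

Answer:
[2, 7, 1, 50]
[2, 7, 1, 50]
[2, 7, 1, 50]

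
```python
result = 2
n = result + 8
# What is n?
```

Trace:
`result = 2` → result = 2
`n = result + 8` → n = 10
So n = 10

Answer: 10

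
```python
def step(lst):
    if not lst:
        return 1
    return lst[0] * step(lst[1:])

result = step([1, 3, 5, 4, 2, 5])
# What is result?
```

Product over [1, 3, 5, 4, 2, 5] = 1 * 3 * 5 * 4 * 2 * 5 = 600

Answer: 600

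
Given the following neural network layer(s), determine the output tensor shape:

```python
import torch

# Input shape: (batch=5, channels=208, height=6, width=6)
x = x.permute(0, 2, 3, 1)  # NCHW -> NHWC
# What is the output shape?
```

Input: (5, 208, 6, 6) -> Output: (5, 6, 6, 208)

Answer: (5, 6, 6, 208)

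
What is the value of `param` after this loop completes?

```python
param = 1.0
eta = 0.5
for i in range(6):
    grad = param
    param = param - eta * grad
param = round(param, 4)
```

Gradient descent: w = 1.0 * (1 - 0.5)^6
`param` takes the values: 1.0 → 0.5 → 0.25 → 0.125 → 0.0625 → 0.03125 → 0.015625 → 0.0156

Answer: 0.0156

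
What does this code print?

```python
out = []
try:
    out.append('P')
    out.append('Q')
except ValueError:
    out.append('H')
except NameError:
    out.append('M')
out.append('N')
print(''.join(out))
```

Execution trace: 'P' (try body) → 'Q' (try body, no exception) → 'N' (after the try/except). Output: PQN

Answer: PQN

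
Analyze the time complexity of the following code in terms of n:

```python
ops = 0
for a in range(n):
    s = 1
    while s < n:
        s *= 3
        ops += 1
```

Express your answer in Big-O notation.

Each loop level contributes: n × log n. Multiplying the contributions gives O(n log n).

Answer: O(n log n)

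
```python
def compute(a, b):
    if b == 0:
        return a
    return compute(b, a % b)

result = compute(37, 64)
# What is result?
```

compute(37, 64) -> compute(64, 37) -> compute(37, 27) -> compute(27, 10) -> compute(10, 7) -> compute(7, 3) -> compute(3, 1) -> compute(1, 0) -> 1

Answer: 1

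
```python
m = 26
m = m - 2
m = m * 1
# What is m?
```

Trace:
`m = 26` → m = 26
`m = m - 2` → m = 24
`m = m * 1` → m = 24
So m = 24

Answer: 24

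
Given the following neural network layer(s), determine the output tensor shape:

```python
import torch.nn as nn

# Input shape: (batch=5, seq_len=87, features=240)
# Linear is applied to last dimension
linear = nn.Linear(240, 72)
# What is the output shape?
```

Input: (5, 87, 240) -> Output: (5, 87, 72)

Answer: (5, 87, 72)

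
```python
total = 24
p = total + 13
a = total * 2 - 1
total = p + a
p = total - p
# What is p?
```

Trace:
`total = 24` → total = 24
`p = total + 13` → p = 37
`a = total * 2 - 1` → a = 47
`total = p + a` → total = 84
`p = total - p` → p = 47
So p = 47

Answer: 47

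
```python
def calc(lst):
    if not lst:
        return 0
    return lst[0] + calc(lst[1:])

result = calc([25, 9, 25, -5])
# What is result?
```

25 + 9 + 25 + (-5) + 0 = 54

Answer: 54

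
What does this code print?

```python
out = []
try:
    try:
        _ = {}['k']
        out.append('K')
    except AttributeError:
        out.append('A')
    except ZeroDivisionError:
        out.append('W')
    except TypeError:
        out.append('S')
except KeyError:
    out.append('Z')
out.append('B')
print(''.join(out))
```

Execution trace: 'Z' (outer except KeyError) → 'B' (after the try/except). Output: ZB

Answer: ZB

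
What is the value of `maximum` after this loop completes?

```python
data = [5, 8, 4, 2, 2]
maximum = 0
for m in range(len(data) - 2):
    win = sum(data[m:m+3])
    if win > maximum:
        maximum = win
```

Max sum of 3-element window in [5, 8, 4, 2, 2]
`maximum` takes the values: 0 → 17

Answer: 17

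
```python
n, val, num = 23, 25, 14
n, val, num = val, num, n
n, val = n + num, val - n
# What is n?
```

Trace:
`n, val, num = 23, 25, 14` → n = 23; val = 25; num = 14
`n, val, num = val, num, n` → n = 25; val = 14; num = 23
`n, val = n + num, val - n` → n = 48; val = -11
So n = 48

Answer: 48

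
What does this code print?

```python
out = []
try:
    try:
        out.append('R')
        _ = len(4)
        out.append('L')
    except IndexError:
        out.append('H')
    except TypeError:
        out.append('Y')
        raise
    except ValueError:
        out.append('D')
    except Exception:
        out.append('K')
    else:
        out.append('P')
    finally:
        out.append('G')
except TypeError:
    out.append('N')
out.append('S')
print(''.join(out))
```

Execution trace: 'R' (inner try body) → 'Y' (inner except TypeError) → 'G' (inner finally) → 'N' (outer except TypeError) → 'S' (after the try/except). Output: RYGNS

Answer: RYGNS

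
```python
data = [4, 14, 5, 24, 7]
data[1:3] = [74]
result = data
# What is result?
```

Trace:
`data = [4, 14, 5, 24, 7]` → data = [4, 14, 5, 24, 7]
`data[1:3] = [74]` → data = [4, 74, 24, 7]
`result = data` → result = [4, 74, 24, 7]
So result = [4, 74, 24, 7]

Answer: [4, 74, 24, 7]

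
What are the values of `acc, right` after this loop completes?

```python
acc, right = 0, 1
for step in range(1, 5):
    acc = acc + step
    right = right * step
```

Sum and factorial of 1 to 4
`acc, right` takes the values: (0, 1) → (1, 1) → (3, 1) → (3, 2) → (6, 2) → (6, 6) → (10, 6) → (10, 24)

Answer: 10, 24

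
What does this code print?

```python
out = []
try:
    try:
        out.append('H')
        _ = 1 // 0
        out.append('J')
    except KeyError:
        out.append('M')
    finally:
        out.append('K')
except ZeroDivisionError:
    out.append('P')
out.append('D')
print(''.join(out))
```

Execution trace: 'H' (inner try body) → 'K' (inner finally) → 'P' (outer except ZeroDivisionError) → 'D' (after the try/except). Output: HKPD

Answer: HKPD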